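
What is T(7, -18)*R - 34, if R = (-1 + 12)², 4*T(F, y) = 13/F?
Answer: 621/28 ≈ 22.179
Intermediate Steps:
T(F, y) = 13/(4*F) (T(F, y) = (13/F)/4 = 13/(4*F))
R = 121 (R = 11² = 121)
T(7, -18)*R - 34 = ((13/4)/7)*121 - 34 = ((13/4)*(⅐))*121 - 34 = (13/28)*121 - 34 = 1573/28 - 34 = 621/28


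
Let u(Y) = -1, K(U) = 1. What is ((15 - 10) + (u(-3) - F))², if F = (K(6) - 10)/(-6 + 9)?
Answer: 49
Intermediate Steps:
F = -3 (F = (1 - 10)/(-6 + 9) = -9/3 = -9*⅓ = -3)
((15 - 10) + (u(-3) - F))² = ((15 - 10) + (-1 - 1*(-3)))² = (5 + (-1 + 3))² = (5 + 2)² = 7² = 49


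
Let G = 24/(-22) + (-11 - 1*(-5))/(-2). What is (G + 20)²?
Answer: 58081/121 ≈ 480.01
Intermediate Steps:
G = 21/11 (G = 24*(-1/22) + (-11 + 5)*(-½) = -12/11 - 6*(-½) = -12/11 + 3 = 21/11 ≈ 1.9091)
(G + 20)² = (21/11 + 20)² = (241/11)² = 58081/121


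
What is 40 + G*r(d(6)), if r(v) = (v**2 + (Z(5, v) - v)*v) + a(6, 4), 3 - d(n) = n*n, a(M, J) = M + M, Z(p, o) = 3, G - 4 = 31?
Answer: -3005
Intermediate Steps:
G = 35 (G = 4 + 31 = 35)
a(M, J) = 2*M
d(n) = 3 - n**2 (d(n) = 3 - n*n = 3 - n**2)
r(v) = 12 + v**2 + v*(3 - v) (r(v) = (v**2 + (3 - v)*v) + 2*6 = (v**2 + v*(3 - v)) + 12 = 12 + v**2 + v*(3 - v))
40 + G*r(d(6)) = 40 + 35*(12 + 3*(3 - 1*6**2)) = 40 + 35*(12 + 3*(3 - 1*36)) = 40 + 35*(12 + 3*(3 - 36)) = 40 + 35*(12 + 3*(-33)) = 40 + 35*(12 - 99) = 40 + 35*(-87) = 40 - 3045 = -3005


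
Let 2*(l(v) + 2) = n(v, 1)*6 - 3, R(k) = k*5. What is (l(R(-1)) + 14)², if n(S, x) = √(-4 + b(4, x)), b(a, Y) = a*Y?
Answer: 441/4 ≈ 110.25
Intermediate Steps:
R(k) = 5*k
b(a, Y) = Y*a
n(S, x) = √(-4 + 4*x) (n(S, x) = √(-4 + x*4) = √(-4 + 4*x))
l(v) = -7/2 (l(v) = -2 + ((2*√(-1 + 1))*6 - 3)/2 = -2 + ((2*√0)*6 - 3)/2 = -2 + ((2*0)*6 - 3)/2 = -2 + (0*6 - 3)/2 = -2 + (0 - 3)/2 = -2 + (½)*(-3) = -2 - 3/2 = -7/2)
(l(R(-1)) + 14)² = (-7/2 + 14)² = (21/2)² = 441/4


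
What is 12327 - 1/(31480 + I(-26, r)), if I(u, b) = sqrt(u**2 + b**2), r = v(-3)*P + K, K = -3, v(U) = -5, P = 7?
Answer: 305397812402/24774707 + sqrt(530)/495494140 ≈ 12327.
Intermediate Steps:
r = -38 (r = -5*7 - 3 = -35 - 3 = -38)
I(u, b) = sqrt(b**2 + u**2)
12327 - 1/(31480 + I(-26, r)) = 12327 - 1/(31480 + sqrt((-38)**2 + (-26)**2)) = 12327 - 1/(31480 + sqrt(1444 + 676)) = 12327 - 1/(31480 + sqrt(2120)) = 12327 - 1/(31480 + 2*sqrt(530))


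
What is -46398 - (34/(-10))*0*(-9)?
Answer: -46398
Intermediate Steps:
-46398 - (34/(-10))*0*(-9) = -46398 - (34*(-1/10))*0*(-9) = -46398 - (-17/5*0)*(-9) = -46398 - 0*(-9) = -46398 - 1*0 = -46398 + 0 = -46398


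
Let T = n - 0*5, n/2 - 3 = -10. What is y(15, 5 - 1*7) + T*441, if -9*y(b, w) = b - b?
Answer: -6174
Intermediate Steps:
n = -14 (n = 6 + 2*(-10) = 6 - 20 = -14)
y(b, w) = 0 (y(b, w) = -(b - b)/9 = -⅑*0 = 0)
T = -14 (T = -14 - 0*5 = -14 - 6*0 = -14 + 0 = -14)
y(15, 5 - 1*7) + T*441 = 0 - 14*441 = 0 - 6174 = -6174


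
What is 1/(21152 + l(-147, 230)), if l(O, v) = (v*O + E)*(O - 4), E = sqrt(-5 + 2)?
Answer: 5126462/26280612705847 + 151*I*sqrt(3)/26280612705847 ≈ 1.9507e-7 + 9.9518e-12*I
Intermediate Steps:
E = I*sqrt(3) (E = sqrt(-3) = I*sqrt(3) ≈ 1.732*I)
l(O, v) = (-4 + O)*(I*sqrt(3) + O*v) (l(O, v) = (v*O + I*sqrt(3))*(O - 4) = (O*v + I*sqrt(3))*(-4 + O) = (I*sqrt(3) + O*v)*(-4 + O) = (-4 + O)*(I*sqrt(3) + O*v))
1/(21152 + l(-147, 230)) = 1/(21152 + (230*(-147)**2 - 4*I*sqrt(3) - 4*(-147)*230 + I*(-147)*sqrt(3))) = 1/(21152 + (230*21609 - 4*I*sqrt(3) + 135240 - 147*I*sqrt(3))) = 1/(21152 + (4970070 - 4*I*sqrt(3) + 135240 - 147*I*sqrt(3))) = 1/(21152 + (5105310 - 151*I*sqrt(3))) = 1/(5126462 - 151*I*sqrt(3))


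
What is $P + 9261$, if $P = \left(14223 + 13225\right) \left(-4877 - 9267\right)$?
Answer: $-388215251$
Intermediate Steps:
$P = -388224512$ ($P = 27448 \left(-14144\right) = -388224512$)
$P + 9261 = -388224512 + 9261 = -388215251$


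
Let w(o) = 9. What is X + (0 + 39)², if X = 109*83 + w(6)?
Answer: 10577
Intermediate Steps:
X = 9056 (X = 109*83 + 9 = 9047 + 9 = 9056)
X + (0 + 39)² = 9056 + (0 + 39)² = 9056 + 39² = 9056 + 1521 = 10577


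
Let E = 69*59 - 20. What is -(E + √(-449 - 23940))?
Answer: -4051 - 29*I*√29 ≈ -4051.0 - 156.17*I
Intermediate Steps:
E = 4051 (E = 4071 - 20 = 4051)
-(E + √(-449 - 23940)) = -(4051 + √(-449 - 23940)) = -(4051 + √(-24389)) = -(4051 + 29*I*√29) = -4051 - 29*I*√29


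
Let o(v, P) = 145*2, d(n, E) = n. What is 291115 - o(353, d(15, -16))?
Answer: 290825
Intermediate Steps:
o(v, P) = 290
291115 - o(353, d(15, -16)) = 291115 - 1*290 = 291115 - 290 = 290825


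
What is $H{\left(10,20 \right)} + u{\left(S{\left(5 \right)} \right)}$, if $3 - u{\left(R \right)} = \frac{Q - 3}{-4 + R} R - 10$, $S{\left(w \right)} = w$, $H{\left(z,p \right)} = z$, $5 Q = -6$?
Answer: $44$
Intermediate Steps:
$Q = - \frac{6}{5}$ ($Q = \frac{1}{5} \left(-6\right) = - \frac{6}{5} \approx -1.2$)
$u{\left(R \right)} = 13 + \frac{21 R}{5 \left(-4 + R\right)}$ ($u{\left(R \right)} = 3 - \left(\frac{- \frac{6}{5} - 3}{-4 + R} R - 10\right) = 3 - \left(- \frac{21}{5 \left(-4 + R\right)} R - 10\right) = 3 - \left(- \frac{21 R}{5 \left(-4 + R\right)} - 10\right) = 3 - \left(-10 - \frac{21 R}{5 \left(-4 + R\right)}\right) = 3 + \left(10 + \frac{21 R}{5 \left(-4 + R\right)}\right) = 13 + \frac{21 R}{5 \left(-4 + R\right)}$)
$H{\left(10,20 \right)} + u{\left(S{\left(5 \right)} \right)} = 10 + \frac{2 \left(-130 + 43 \cdot 5\right)}{5 \left(-4 + 5\right)} = 10 + \frac{2 \left(-130 + 215\right)}{5 \cdot 1} = 10 + \frac{2}{5} \cdot 1 \cdot 85 = 10 + 34 = 44$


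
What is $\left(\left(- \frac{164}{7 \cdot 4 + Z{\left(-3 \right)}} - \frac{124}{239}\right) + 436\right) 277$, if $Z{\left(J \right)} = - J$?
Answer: $\frac{882877668}{7409} \approx 1.1916 \cdot 10^{5}$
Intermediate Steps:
$\left(\left(- \frac{164}{7 \cdot 4 + Z{\left(-3 \right)}} - \frac{124}{239}\right) + 436\right) 277 = \left(\left(- \frac{164}{7 \cdot 4 - -3} - \frac{124}{239}\right) + 436\right) 277 = \left(\left(- \frac{164}{28 + 3} - \frac{124}{239}\right) + 436\right) 277 = \left(\left(- \frac{164}{31} - \frac{124}{239}\right) + 436\right) 277 = \left(- \frac{43040}{7409} + 436\right) 277 = \frac{3187284}{7409} \cdot 277 = \frac{882877668}{7409}$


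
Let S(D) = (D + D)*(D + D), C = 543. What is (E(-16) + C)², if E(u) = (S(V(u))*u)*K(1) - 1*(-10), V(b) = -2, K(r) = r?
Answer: 88209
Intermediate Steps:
S(D) = 4*D² (S(D) = (2*D)*(2*D) = 4*D²)
E(u) = 10 + 16*u (E(u) = ((4*(-2)²)*u)*1 - 1*(-10) = ((4*4)*u)*1 + 10 = (16*u)*1 + 10 = 16*u + 10 = 10 + 16*u)
(E(-16) + C)² = ((10 + 16*(-16)) + 543)² = ((10 - 256) + 543)² = (-246 + 543)² = 297² = 88209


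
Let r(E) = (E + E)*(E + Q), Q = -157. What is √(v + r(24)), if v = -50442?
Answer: 3*I*√6314 ≈ 238.38*I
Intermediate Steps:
r(E) = 2*E*(-157 + E) (r(E) = (E + E)*(E - 157) = (2*E)*(-157 + E) = 2*E*(-157 + E))
√(v + r(24)) = √(-50442 + 2*24*(-157 + 24)) = √(-50442 + 2*24*(-133)) = √(-50442 - 6384) = √(-56826) = 3*I*√6314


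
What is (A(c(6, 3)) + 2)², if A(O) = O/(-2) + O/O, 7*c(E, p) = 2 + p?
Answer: 1369/196 ≈ 6.9847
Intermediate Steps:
c(E, p) = 2/7 + p/7 (c(E, p) = (2 + p)/7 = 2/7 + p/7)
A(O) = 1 - O/2 (A(O) = O*(-½) + 1 = -O/2 + 1 = 1 - O/2)
(A(c(6, 3)) + 2)² = ((1 - (2/7 + (⅐)*3)/2) + 2)² = ((1 - (2/7 + 3/7)/2) + 2)² = ((1 - ½*5/7) + 2)² = ((1 - 5/14) + 2)² = (9/14 + 2)² = (37/14)² = 1369/196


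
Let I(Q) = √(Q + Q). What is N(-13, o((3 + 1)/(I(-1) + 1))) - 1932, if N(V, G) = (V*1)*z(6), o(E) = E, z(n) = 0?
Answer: -1932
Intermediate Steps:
I(Q) = √2*√Q (I(Q) = √(2*Q) = √2*√Q)
N(V, G) = 0 (N(V, G) = (V*1)*0 = V*0 = 0)
N(-13, o((3 + 1)/(I(-1) + 1))) - 1932 = 0 - 1932 = -1932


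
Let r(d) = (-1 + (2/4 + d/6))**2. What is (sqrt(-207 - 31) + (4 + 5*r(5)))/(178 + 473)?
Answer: 41/5859 + I*sqrt(238)/651 ≈ 0.0069978 + 0.023698*I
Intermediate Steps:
r(d) = (-1/2 + d/6)**2 (r(d) = (-1 + (2*(1/4) + d*(1/6)))**2 = (-1 + (1/2 + d/6))**2 = (-1/2 + d/6)**2)
(sqrt(-207 - 31) + (4 + 5*r(5)))/(178 + 473) = (sqrt(-207 - 31) + (4 + 5*((-3 + 5)**2/36)))/(178 + 473) = (sqrt(-238) + (4 + 5*((1/36)*2**2)))/651 = (I*sqrt(238) + (4 + 5*((1/36)*4)))*(1/651) = (I*sqrt(238) + (4 + 5*(1/9)))*(1/651) = (I*sqrt(238) + (4 + 5/9))*(1/651) = (I*sqrt(238) + 41/9)*(1/651) = (41/9 + I*sqrt(238))*(1/651) = 41/5859 + I*sqrt(238)/651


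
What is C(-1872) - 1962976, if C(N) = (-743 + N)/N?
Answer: -3674688457/1872 ≈ -1.9630e+6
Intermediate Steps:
C(N) = (-743 + N)/N
C(-1872) - 1962976 = (-743 - 1872)/(-1872) - 1962976 = -1/1872*(-2615) - 1962976 = 2615/1872 - 1962976 = -3674688457/1872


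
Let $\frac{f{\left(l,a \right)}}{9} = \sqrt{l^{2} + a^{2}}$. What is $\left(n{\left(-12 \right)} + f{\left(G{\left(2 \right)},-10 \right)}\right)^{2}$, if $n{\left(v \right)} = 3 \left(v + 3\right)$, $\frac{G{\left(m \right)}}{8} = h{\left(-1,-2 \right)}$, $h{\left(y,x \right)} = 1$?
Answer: $14013 - 972 \sqrt{41} \approx 7789.2$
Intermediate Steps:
$G{\left(m \right)} = 8$ ($G{\left(m \right)} = 8 \cdot 1 = 8$)
$f{\left(l,a \right)} = 9 \sqrt{a^{2} + l^{2}}$ ($f{\left(l,a \right)} = 9 \sqrt{l^{2} + a^{2}} = 9 \sqrt{a^{2} + l^{2}}$)
$n{\left(v \right)} = 9 + 3 v$ ($n{\left(v \right)} = 3 \left(3 + v\right) = 9 + 3 v$)
$\left(n{\left(-12 \right)} + f{\left(G{\left(2 \right)},-10 \right)}\right)^{2} = \left(\left(9 + 3 \left(-12\right)\right) + 9 \sqrt{\left(-10\right)^{2} + 8^{2}}\right)^{2} = \left(\left(9 - 36\right) + 9 \sqrt{100 + 64}\right)^{2} = \left(-27 + 9 \sqrt{164}\right)^{2} = \left(-27 + 9 \cdot 2 \sqrt{41}\right)^{2} = \left(-27 + 18 \sqrt{41}\right)^{2}$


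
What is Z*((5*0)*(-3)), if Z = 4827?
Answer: 0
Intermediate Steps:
Z*((5*0)*(-3)) = 4827*((5*0)*(-3)) = 4827*(0*(-3)) = 4827*0 = 0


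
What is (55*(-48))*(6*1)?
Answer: -15840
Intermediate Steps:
(55*(-48))*(6*1) = -2640*6 = -15840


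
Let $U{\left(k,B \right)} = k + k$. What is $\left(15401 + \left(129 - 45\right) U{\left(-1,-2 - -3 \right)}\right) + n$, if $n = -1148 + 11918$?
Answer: $26003$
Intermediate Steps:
$U{\left(k,B \right)} = 2 k$
$n = 10770$
$\left(15401 + \left(129 - 45\right) U{\left(-1,-2 - -3 \right)}\right) + n = \left(15401 + \left(129 - 45\right) 2 \left(-1\right)\right) + 10770 = \left(15401 + 84 \left(-2\right)\right) + 10770 = \left(15401 - 168\right) + 10770 = 15233 + 10770 = 26003$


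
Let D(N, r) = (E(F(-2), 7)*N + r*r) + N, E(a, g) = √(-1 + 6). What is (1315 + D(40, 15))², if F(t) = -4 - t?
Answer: 2504400 + 126400*√5 ≈ 2.7870e+6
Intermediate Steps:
E(a, g) = √5
D(N, r) = N + r² + N*√5 (D(N, r) = (√5*N + r*r) + N = (N*√5 + r²) + N = (r² + N*√5) + N = N + r² + N*√5)
(1315 + D(40, 15))² = (1315 + (40 + 15² + 40*√5))² = (1315 + (40 + 225 + 40*√5))² = (1315 + (265 + 40*√5))² = (1580 + 40*√5)²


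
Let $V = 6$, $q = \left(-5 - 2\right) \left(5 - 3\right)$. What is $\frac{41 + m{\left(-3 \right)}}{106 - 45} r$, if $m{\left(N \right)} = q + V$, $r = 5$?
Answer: $\frac{165}{61} \approx 2.7049$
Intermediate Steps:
$q = -14$ ($q = \left(-7\right) 2 = -14$)
$m{\left(N \right)} = -8$ ($m{\left(N \right)} = -14 + 6 = -8$)
$\frac{41 + m{\left(-3 \right)}}{106 - 45} r = \frac{41 - 8}{106 - 45} \cdot 5 = \frac{33}{61} \cdot 5 = \frac{165}{61}$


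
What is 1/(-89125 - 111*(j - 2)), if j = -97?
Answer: -1/78136 ≈ -1.2798e-5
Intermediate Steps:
1/(-89125 - 111*(j - 2)) = 1/(-89125 - 111*(-97 - 2)) = 1/(-89125 - 111*(-99)) = 1/(-89125 + 10989) = 1/(-78136) = -1/78136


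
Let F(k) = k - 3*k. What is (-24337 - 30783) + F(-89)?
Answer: -54942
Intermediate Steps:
F(k) = -2*k
(-24337 - 30783) + F(-89) = (-24337 - 30783) - 2*(-89) = -55120 + 178 = -54942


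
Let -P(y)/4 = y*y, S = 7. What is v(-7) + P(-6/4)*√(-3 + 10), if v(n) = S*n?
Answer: -49 - 9*√7 ≈ -72.812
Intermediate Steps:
v(n) = 7*n
P(y) = -4*y² (P(y) = -4*y*y = -4*y²)
v(-7) + P(-6/4)*√(-3 + 10) = 7*(-7) + (-4*(-6/4)²)*√(-3 + 10) = -49 + (-4*(-6*¼)²)*√7 = -49 + (-4*(-3/2)²)*√7 = -49 + (-4*9/4)*√7 = -49 - 9*√7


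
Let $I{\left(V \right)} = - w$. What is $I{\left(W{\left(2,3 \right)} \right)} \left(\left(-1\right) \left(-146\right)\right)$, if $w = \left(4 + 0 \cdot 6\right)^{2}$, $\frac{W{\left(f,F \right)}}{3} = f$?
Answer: $-2336$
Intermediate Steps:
$W{\left(f,F \right)} = 3 f$
$w = 16$ ($w = \left(4 + 0\right)^{2} = 4^{2} = 16$)
$I{\left(V \right)} = -16$ ($I{\left(V \right)} = \left(-1\right) 16 = -16$)
$I{\left(W{\left(2,3 \right)} \right)} \left(\left(-1\right) \left(-146\right)\right) = - 16 \left(\left(-1\right) \left(-146\right)\right) = \left(-16\right) 146 = -2336$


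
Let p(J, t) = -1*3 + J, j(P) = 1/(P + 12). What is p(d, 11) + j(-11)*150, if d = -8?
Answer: 139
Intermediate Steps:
j(P) = 1/(12 + P)
p(J, t) = -3 + J
p(d, 11) + j(-11)*150 = (-3 - 8) + 150/(12 - 11) = -11 + 150/1 = -11 + 1*150 = -11 + 150 = 139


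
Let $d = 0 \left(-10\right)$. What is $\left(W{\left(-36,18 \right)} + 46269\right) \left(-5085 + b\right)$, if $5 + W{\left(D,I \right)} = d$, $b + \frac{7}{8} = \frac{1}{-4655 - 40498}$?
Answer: $- \frac{10624181308177}{45153} \approx -2.3529 \cdot 10^{8}$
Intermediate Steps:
$b = - \frac{316079}{361224}$ ($b = - \frac{7}{8} + \frac{1}{-4655 - 40498} = - \frac{7}{8} + \frac{1}{-45153} = - \frac{7}{8} - \frac{1}{45153} = - \frac{316079}{361224} \approx -0.87502$)
$d = 0$
$W{\left(D,I \right)} = -5$ ($W{\left(D,I \right)} = -5 + 0 = -5$)
$\left(W{\left(-36,18 \right)} + 46269\right) \left(-5085 + b\right) = \left(-5 + 46269\right) \left(-5085 - \frac{316079}{361224}\right) = 46264 \left(- \frac{1837140119}{361224}\right) = - \frac{10624181308177}{45153}$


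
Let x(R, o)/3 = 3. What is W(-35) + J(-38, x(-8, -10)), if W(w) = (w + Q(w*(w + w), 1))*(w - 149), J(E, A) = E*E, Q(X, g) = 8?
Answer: 6412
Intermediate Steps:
x(R, o) = 9 (x(R, o) = 3*3 = 9)
J(E, A) = E²
W(w) = (-149 + w)*(8 + w) (W(w) = (w + 8)*(w - 149) = (8 + w)*(-149 + w) = (-149 + w)*(8 + w))
W(-35) + J(-38, x(-8, -10)) = (-1192 + (-35)² - 141*(-35)) + (-38)² = (-1192 + 1225 + 4935) + 1444 = 4968 + 1444 = 6412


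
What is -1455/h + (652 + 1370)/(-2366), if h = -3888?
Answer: -736501/1533168 ≈ -0.48038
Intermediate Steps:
-1455/h + (652 + 1370)/(-2366) = -1455/(-3888) + (652 + 1370)/(-2366) = -1455*(-1/3888) + 2022*(-1/2366) = 485/1296 - 1011/1183 = -736501/1533168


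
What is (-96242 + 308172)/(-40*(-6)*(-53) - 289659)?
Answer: -211930/302379 ≈ -0.70088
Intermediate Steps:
(-96242 + 308172)/(-40*(-6)*(-53) - 289659) = 211930/(240*(-53) - 289659) = 211930/(-12720 - 289659) = 211930/(-302379) = 211930*(-1/302379) = -211930/302379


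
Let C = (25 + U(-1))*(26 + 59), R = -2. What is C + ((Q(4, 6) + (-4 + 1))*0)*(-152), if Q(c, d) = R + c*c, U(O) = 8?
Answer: 2805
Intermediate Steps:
Q(c, d) = -2 + c**2 (Q(c, d) = -2 + c*c = -2 + c**2)
C = 2805 (C = (25 + 8)*(26 + 59) = 33*85 = 2805)
C + ((Q(4, 6) + (-4 + 1))*0)*(-152) = 2805 + (((-2 + 4**2) + (-4 + 1))*0)*(-152) = 2805 + (((-2 + 16) - 3)*0)*(-152) = 2805 + ((14 - 3)*0)*(-152) = 2805 + (11*0)*(-152) = 2805 + 0*(-152) = 2805 + 0 = 2805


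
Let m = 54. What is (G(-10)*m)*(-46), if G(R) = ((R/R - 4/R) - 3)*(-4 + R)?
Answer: -278208/5 ≈ -55642.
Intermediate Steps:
G(R) = (-4 + R)*(-2 - 4/R) (G(R) = ((1 - 4/R) - 3)*(-4 + R) = (-2 - 4/R)*(-4 + R) = (-4 + R)*(-2 - 4/R))
(G(-10)*m)*(-46) = ((4 - 2*(-10) + 16/(-10))*54)*(-46) = ((4 + 20 + 16*(-1/10))*54)*(-46) = ((4 + 20 - 8/5)*54)*(-46) = ((112/5)*54)*(-46) = (6048/5)*(-46) = -278208/5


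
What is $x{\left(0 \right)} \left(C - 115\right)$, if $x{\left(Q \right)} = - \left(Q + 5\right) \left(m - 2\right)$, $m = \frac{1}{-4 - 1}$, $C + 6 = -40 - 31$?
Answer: $-2112$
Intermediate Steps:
$C = -77$ ($C = -6 - 71 = -77$)
$m = - \frac{1}{5}$ ($m = \frac{1}{-4 - 1} = \frac{1}{-5} = - \frac{1}{5} \approx -0.2$)
$x{\left(Q \right)} = 11 + \frac{11 Q}{5}$ ($x{\left(Q \right)} = - \left(Q + 5\right) \left(- \frac{1}{5} - 2\right) = - \frac{\left(5 + Q\right) \left(-11\right)}{5} = - (-11 - \frac{11 Q}{5}) = 11 + \frac{11 Q}{5}$)
$x{\left(0 \right)} \left(C - 115\right) = \left(11 + \frac{11}{5} \cdot 0\right) \left(-77 - 115\right) = \left(11 + 0\right) \left(-192\right) = 11 \left(-192\right) = -2112$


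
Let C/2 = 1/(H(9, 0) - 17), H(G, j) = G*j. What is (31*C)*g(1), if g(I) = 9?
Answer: -558/17 ≈ -32.824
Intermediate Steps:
C = -2/17 (C = 2/(9*0 - 17) = 2/(0 - 17) = 2/(-17) = 2*(-1/17) = -2/17 ≈ -0.11765)
(31*C)*g(1) = (31*(-2/17))*9 = -62/17*9 = -558/17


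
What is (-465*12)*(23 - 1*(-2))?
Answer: -139500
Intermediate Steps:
(-465*12)*(23 - 1*(-2)) = (-93*60)*(23 + 2) = -5580*25 = -139500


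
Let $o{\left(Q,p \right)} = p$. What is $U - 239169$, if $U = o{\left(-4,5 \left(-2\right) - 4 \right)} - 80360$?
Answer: $-319543$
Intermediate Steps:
$U = -80374$ ($U = \left(5 \left(-2\right) - 4\right) - 80360 = \left(-10 - 4\right) - 80360 = -14 - 80360 = -80374$)
$U - 239169 = -80374 - 239169 = -319543$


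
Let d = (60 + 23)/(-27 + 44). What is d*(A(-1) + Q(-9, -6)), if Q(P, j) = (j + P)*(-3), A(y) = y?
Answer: 3652/17 ≈ 214.82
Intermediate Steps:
d = 83/17 ≈ 4.8824
Q(P, j) = -3*P - 3*j (Q(P, j) = (P + j)*(-3) = -3*P - 3*j)
d*(A(-1) + Q(-9, -6)) = 83*(-1 + (-3*(-9) - 3*(-6)))/17 = 83*(-1 + (27 + 18))/17 = 83*(-1 + 45)/17 = (83/17)*44 = 3652/17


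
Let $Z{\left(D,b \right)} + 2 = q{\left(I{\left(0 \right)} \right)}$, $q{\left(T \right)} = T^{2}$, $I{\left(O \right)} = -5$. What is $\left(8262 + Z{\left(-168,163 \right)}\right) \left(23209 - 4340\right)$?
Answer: $156329665$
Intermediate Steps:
$Z{\left(D,b \right)} = 23$ ($Z{\left(D,b \right)} = -2 + \left(-5\right)^{2} = -2 + 25 = 23$)
$\left(8262 + Z{\left(-168,163 \right)}\right) \left(23209 - 4340\right) = \left(8262 + 23\right) \left(23209 - 4340\right) = 8285 \left(23209 - 4340\right) = 8285 \cdot 18869 = 156329665$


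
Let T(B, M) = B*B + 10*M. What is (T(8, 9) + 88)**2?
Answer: 58564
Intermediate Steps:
T(B, M) = B**2 + 10*M
(T(8, 9) + 88)**2 = ((8**2 + 10*9) + 88)**2 = ((64 + 90) + 88)**2 = (154 + 88)**2 = 242**2 = 58564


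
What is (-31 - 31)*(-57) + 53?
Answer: 3587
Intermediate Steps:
(-31 - 31)*(-57) + 53 = -62*(-57) + 53 = 3534 + 53 = 3587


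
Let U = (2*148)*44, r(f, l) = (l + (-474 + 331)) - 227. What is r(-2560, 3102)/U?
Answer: 683/3256 ≈ 0.20977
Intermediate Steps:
r(f, l) = -370 + l (r(f, l) = (l - 143) - 227 = (-143 + l) - 227 = -370 + l)
U = 13024 (U = 296*44 = 13024)
r(-2560, 3102)/U = (-370 + 3102)/13024 = 2732*(1/13024) = 683/3256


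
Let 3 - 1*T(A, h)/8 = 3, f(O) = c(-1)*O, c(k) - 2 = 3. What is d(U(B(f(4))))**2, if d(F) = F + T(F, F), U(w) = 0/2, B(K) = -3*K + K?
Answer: 0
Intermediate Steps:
c(k) = 5 (c(k) = 2 + 3 = 5)
f(O) = 5*O
T(A, h) = 0 (T(A, h) = 24 - 8*3 = 24 - 24 = 0)
B(K) = -2*K
U(w) = 0 (U(w) = (1/2)*0 = 0)
d(F) = F (d(F) = F + 0 = F)
d(U(B(f(4))))**2 = 0**2 = 0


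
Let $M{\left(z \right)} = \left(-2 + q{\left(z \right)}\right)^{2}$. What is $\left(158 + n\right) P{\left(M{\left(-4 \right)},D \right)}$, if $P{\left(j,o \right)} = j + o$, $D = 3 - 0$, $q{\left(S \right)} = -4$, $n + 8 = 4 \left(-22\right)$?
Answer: $2418$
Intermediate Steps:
$n = -96$ ($n = -8 + 4 \left(-22\right) = -8 - 88 = -96$)
$M{\left(z \right)} = 36$ ($M{\left(z \right)} = \left(-2 - 4\right)^{2} = \left(-6\right)^{2} = 36$)
$D = 3$ ($D = 3 + 0 = 3$)
$\left(158 + n\right) P{\left(M{\left(-4 \right)},D \right)} = \left(158 - 96\right) \left(36 + 3\right) = 62 \cdot 39 = 2418$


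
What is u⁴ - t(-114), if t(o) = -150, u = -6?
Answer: 1446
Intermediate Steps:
u⁴ - t(-114) = (-6)⁴ - 1*(-150) = 1296 + 150 = 1446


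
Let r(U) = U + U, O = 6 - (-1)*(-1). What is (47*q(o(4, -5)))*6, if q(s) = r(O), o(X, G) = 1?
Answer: 2820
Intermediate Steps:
O = 5 (O = 6 - 1*1 = 6 - 1 = 5)
r(U) = 2*U
q(s) = 10 (q(s) = 2*5 = 10)
(47*q(o(4, -5)))*6 = (47*10)*6 = 470*6 = 2820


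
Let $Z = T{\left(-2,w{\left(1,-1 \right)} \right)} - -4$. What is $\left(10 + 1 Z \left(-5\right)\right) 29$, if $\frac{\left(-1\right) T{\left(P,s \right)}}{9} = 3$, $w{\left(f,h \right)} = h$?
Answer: $3625$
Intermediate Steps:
$T{\left(P,s \right)} = -27$ ($T{\left(P,s \right)} = \left(-9\right) 3 = -27$)
$Z = -23$ ($Z = -27 - -4 = -27 + 4 = -23$)
$\left(10 + 1 Z \left(-5\right)\right) 29 = \left(10 + 1 \left(-23\right) \left(-5\right)\right) 29 = \left(10 - -115\right) 29 = \left(10 + 115\right) 29 = 125 \cdot 29 = 3625$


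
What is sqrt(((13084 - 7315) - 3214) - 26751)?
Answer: 2*I*sqrt(6049) ≈ 155.55*I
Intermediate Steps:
sqrt(((13084 - 7315) - 3214) - 26751) = sqrt((5769 - 3214) - 26751) = sqrt(2555 - 26751) = sqrt(-24196) = 2*I*sqrt(6049)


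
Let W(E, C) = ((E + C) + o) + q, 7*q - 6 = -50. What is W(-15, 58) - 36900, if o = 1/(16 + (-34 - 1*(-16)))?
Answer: -516093/14 ≈ -36864.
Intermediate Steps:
q = -44/7 (q = 6/7 + (⅐)*(-50) = 6/7 - 50/7 = -44/7 ≈ -6.2857)
o = -½ (o = 1/(16 + (-34 + 16)) = 1/(16 - 18) = 1/(-2) = -½ ≈ -0.50000)
W(E, C) = -95/14 + C + E (W(E, C) = ((E + C) - ½) - 44/7 = ((C + E) - ½) - 44/7 = (-½ + C + E) - 44/7 = -95/14 + C + E)
W(-15, 58) - 36900 = (-95/14 + 58 - 15) - 36900 = 507/14 - 36900 = -516093/14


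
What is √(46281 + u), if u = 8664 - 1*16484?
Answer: √38461 ≈ 196.11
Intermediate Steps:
u = -7820 (u = 8664 - 16484 = -7820)
√(46281 + u) = √(46281 - 7820) = √38461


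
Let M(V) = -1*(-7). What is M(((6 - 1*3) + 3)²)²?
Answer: 49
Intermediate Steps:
M(V) = 7
M(((6 - 1*3) + 3)²)² = 7² = 49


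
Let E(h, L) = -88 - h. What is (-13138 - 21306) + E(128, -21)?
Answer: -34660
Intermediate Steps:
(-13138 - 21306) + E(128, -21) = (-13138 - 21306) + (-88 - 1*128) = -34444 + (-88 - 128) = -34444 - 216 = -34660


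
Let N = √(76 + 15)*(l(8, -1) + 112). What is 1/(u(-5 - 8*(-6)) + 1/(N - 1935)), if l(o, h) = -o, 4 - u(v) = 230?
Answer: -89107847/20138435895 + 104*√91/140969051265 ≈ -0.0044248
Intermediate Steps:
u(v) = -226 (u(v) = 4 - 1*230 = 4 - 230 = -226)
N = 104*√91 (N = √(76 + 15)*(-1*8 + 112) = √91*(-8 + 112) = √91*104 = 104*√91 ≈ 992.10)
1/(u(-5 - 8*(-6)) + 1/(N - 1935)) = 1/(-226 + 1/(104*√91 - 1935)) = 1/(-226 + 1/(-1935 + 104*√91))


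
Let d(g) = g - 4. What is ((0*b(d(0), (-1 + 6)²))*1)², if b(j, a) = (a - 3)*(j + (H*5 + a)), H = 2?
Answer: 0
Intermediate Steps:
d(g) = -4 + g
b(j, a) = (-3 + a)*(10 + a + j) (b(j, a) = (a - 3)*(j + (2*5 + a)) = (-3 + a)*(j + (10 + a)) = (-3 + a)*(10 + a + j))
((0*b(d(0), (-1 + 6)²))*1)² = ((0*(-30 + ((-1 + 6)²)² - 3*(-4 + 0) + 7*(-1 + 6)² + (-1 + 6)²*(-4 + 0)))*1)² = ((0*(-30 + (5²)² - 3*(-4) + 7*5² + 5²*(-4)))*1)² = ((0*(-30 + 25² + 12 + 7*25 + 25*(-4)))*1)² = ((0*(-30 + 625 + 12 + 175 - 100))*1)² = ((0*682)*1)² = (0*1)² = 0² = 0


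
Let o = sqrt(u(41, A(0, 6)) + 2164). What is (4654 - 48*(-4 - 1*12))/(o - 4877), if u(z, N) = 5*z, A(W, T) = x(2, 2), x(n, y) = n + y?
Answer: -13221547/11891380 - 2711*sqrt(2369)/11891380 ≈ -1.1230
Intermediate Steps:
A(W, T) = 4 (A(W, T) = 2 + 2 = 4)
o = sqrt(2369) (o = sqrt(5*41 + 2164) = sqrt(205 + 2164) = sqrt(2369) ≈ 48.672)
(4654 - 48*(-4 - 1*12))/(o - 4877) = (4654 - 48*(-4 - 1*12))/(sqrt(2369) - 4877) = (4654 - 48*(-4 - 12))/(-4877 + sqrt(2369)) = (4654 - 48*(-16))/(-4877 + sqrt(2369)) = (4654 + 768)/(-4877 + sqrt(2369)) = 5422/(-4877 + sqrt(2369))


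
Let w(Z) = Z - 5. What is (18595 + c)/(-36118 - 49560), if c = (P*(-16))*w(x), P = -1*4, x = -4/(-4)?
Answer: -18339/85678 ≈ -0.21405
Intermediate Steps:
x = 1 (x = -4*(-¼) = 1)
w(Z) = -5 + Z
P = -4
c = -256 (c = (-4*(-16))*(-5 + 1) = 64*(-4) = -256)
(18595 + c)/(-36118 - 49560) = (18595 - 256)/(-36118 - 49560) = 18339/(-85678) = 18339*(-1/85678) = -18339/85678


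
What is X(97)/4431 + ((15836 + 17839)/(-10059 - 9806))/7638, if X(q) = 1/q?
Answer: -954801457/4347608695206 ≈ -0.00021962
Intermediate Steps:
X(97)/4431 + ((15836 + 17839)/(-10059 - 9806))/7638 = 1/(97*4431) + ((15836 + 17839)/(-10059 - 9806))/7638 = (1/97)*(1/4431) + (33675/(-19865))*(1/7638) = 1/429807 + (33675*(-1/19865))*(1/7638) = 1/429807 - 6735/3973*1/7638 = 1/429807 - 2245/10115258 = -954801457/4347608695206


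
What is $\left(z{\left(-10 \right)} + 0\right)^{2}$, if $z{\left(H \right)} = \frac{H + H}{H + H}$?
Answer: $1$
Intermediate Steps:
$z{\left(H \right)} = 1$ ($z{\left(H \right)} = \frac{2 H}{2 H} = 2 H \frac{1}{2 H} = 1$)
$\left(z{\left(-10 \right)} + 0\right)^{2} = \left(1 + 0\right)^{2} = 1^{2} = 1$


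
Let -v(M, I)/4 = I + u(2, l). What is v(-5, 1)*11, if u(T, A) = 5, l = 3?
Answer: -264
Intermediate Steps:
v(M, I) = -20 - 4*I (v(M, I) = -4*(I + 5) = -4*(5 + I) = -20 - 4*I)
v(-5, 1)*11 = (-20 - 4*1)*11 = (-20 - 4)*11 = -24*11 = -264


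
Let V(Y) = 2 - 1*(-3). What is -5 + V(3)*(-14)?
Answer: -75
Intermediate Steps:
V(Y) = 5 (V(Y) = 2 + 3 = 5)
-5 + V(3)*(-14) = -5 + 5*(-14) = -5 - 70 = -75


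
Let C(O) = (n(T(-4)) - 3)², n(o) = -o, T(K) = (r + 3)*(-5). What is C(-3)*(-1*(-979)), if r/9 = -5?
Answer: 44416251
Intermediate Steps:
r = -45 (r = 9*(-5) = -45)
T(K) = 210 (T(K) = (-45 + 3)*(-5) = -42*(-5) = 210)
C(O) = 45369 (C(O) = (-1*210 - 3)² = (-210 - 3)² = (-213)² = 45369)
C(-3)*(-1*(-979)) = 45369*(-1*(-979)) = 45369*979 = 44416251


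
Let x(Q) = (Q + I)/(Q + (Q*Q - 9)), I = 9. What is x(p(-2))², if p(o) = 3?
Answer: 16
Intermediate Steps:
x(Q) = (9 + Q)/(-9 + Q + Q²) (x(Q) = (Q + 9)/(Q + (Q*Q - 9)) = (9 + Q)/(Q + (Q² - 9)) = (9 + Q)/(Q + (-9 + Q²)) = (9 + Q)/(-9 + Q + Q²))
x(p(-2))² = ((9 + 3)/(-9 + 3 + 3²))² = (12/(-9 + 3 + 9))² = (12/3)² = ((⅓)*12)² = 4² = 16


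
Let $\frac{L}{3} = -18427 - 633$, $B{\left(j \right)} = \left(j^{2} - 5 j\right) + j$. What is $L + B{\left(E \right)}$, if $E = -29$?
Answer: $-56223$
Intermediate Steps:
$B{\left(j \right)} = j^{2} - 4 j$
$L = -57180$ ($L = 3 \left(-18427 - 633\right) = 3 \left(-19060\right) = -57180$)
$L + B{\left(E \right)} = -57180 - 29 \left(-4 - 29\right) = -57180 - -957 = -57180 + 957 = -56223$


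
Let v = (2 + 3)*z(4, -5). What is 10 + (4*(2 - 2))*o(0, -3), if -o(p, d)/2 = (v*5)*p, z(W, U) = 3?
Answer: 10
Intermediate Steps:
v = 15 (v = (2 + 3)*3 = 5*3 = 15)
o(p, d) = -150*p (o(p, d) = -2*15*5*p = -150*p)
10 + (4*(2 - 2))*o(0, -3) = 10 + (4*(2 - 2))*(-150*0) = 10 + (4*0)*0 = 10 + 0*0 = 10 + 0 = 10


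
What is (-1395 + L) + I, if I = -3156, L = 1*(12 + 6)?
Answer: -4533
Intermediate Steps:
L = 18 (L = 1*18 = 18)
(-1395 + L) + I = (-1395 + 18) - 3156 = -1377 - 3156 = -4533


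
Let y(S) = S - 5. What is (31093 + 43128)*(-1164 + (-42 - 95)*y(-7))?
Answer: 35626080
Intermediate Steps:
y(S) = -5 + S
(31093 + 43128)*(-1164 + (-42 - 95)*y(-7)) = (31093 + 43128)*(-1164 + (-42 - 95)*(-5 - 7)) = 74221*(-1164 - 137*(-12)) = 74221*(-1164 + 1644) = 74221*480 = 35626080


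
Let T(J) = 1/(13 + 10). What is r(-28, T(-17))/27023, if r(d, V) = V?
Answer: 1/621529 ≈ 1.6089e-6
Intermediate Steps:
T(J) = 1/23
r(-28, T(-17))/27023 = (1/23)/27023 = (1/23)*(1/27023) = 1/621529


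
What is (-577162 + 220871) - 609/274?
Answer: -97624343/274 ≈ -3.5629e+5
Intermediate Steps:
(-577162 + 220871) - 609/274 = -356291 + (1/274)*(-609) = -356291 - 609/274 = -97624343/274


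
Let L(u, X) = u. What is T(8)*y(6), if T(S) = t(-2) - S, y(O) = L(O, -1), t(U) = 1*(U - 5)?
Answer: -90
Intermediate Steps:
t(U) = -5 + U (t(U) = 1*(-5 + U) = -5 + U)
y(O) = O
T(S) = -7 - S (T(S) = (-5 - 2) - S = -7 - S)
T(8)*y(6) = (-7 - 1*8)*6 = (-7 - 8)*6 = -15*6 = -90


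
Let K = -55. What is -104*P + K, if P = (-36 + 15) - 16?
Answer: 3793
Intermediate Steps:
P = -37 (P = -21 - 16 = -37)
-104*P + K = -104*(-37) - 55 = 3848 - 55 = 3793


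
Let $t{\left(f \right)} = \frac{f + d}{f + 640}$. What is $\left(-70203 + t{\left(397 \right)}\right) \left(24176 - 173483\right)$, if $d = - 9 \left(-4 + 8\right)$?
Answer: $\frac{10869571996050}{1037} \approx 1.0482 \cdot 10^{10}$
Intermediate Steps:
$d = -36$ ($d = \left(-9\right) 4 = -36$)
$t{\left(f \right)} = \frac{-36 + f}{640 + f}$ ($t{\left(f \right)} = \frac{f - 36}{f + 640} = \frac{-36 + f}{640 + f}$)
$\left(-70203 + t{\left(397 \right)}\right) \left(24176 - 173483\right) = \left(-70203 + \frac{-36 + 397}{640 + 397}\right) \left(24176 - 173483\right) = \left(-70203 + \frac{1}{1037} \cdot 361\right) \left(-149307\right) = \left(-70203 + \frac{361}{1037}\right) \left(-149307\right) = \left(- \frac{72800150}{1037}\right) \left(-149307\right) = \frac{10869571996050}{1037}$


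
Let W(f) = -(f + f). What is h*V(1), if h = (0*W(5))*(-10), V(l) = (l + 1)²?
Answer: 0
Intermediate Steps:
V(l) = (1 + l)²
W(f) = -2*f
h = 0 (h = (0*(-2*5))*(-10) = (0*(-10))*(-10) = 0*(-10) = 0)
h*V(1) = 0*(1 + 1)² = 0*2² = 0*4 = 0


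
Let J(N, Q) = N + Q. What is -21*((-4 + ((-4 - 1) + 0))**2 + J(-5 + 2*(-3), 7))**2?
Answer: -124509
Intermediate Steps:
-21*((-4 + ((-4 - 1) + 0))**2 + J(-5 + 2*(-3), 7))**2 = -21*((-4 + ((-4 - 1) + 0))**2 + ((-5 + 2*(-3)) + 7))**2 = -21*((-4 + (-5 + 0))**2 + ((-5 - 6) + 7))**2 = -21*((-4 - 5)**2 + (-11 + 7))**2 = -21*((-9)**2 - 4)**2 = -21*(81 - 4)**2 = -21*77**2 = -21*5929 = -124509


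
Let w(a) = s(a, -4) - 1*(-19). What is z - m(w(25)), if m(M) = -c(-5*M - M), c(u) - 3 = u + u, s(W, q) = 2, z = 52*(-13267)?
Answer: -690133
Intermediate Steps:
z = -689884
c(u) = 3 + 2*u (c(u) = 3 + (u + u) = 3 + 2*u)
w(a) = 21 (w(a) = 2 - 1*(-19) = 2 + 19 = 21)
m(M) = -3 + 12*M (m(M) = -(3 + 2*(-5*M - M)) = -(3 + 2*(-6*M)) = -(3 - 12*M) = -3 + 12*M)
z - m(w(25)) = -689884 - (-3 + 12*21) = -689884 - (-3 + 252) = -689884 - 1*249 = -689884 - 249 = -690133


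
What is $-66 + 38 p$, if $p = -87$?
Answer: $-3372$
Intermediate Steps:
$-66 + 38 p = -66 + 38 \left(-87\right) = -66 - 3306 = -3372$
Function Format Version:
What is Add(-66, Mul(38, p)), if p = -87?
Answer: -3372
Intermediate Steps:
Add(-66, Mul(38, p)) = Add(-66, Mul(38, -87)) = Add(-66, -3306) = -3372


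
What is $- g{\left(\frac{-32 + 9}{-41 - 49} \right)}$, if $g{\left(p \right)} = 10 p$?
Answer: $- \frac{23}{9} \approx -2.5556$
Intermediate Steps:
$- g{\left(\frac{-32 + 9}{-41 - 49} \right)} = - 10 \frac{-32 + 9}{-41 - 49} = - 10 \left(- \frac{23}{-90}\right) = - 10 \left(\left(-23\right) \left(- \frac{1}{90}\right)\right) = - \frac{10 \cdot 23}{90} = \left(-1\right) \frac{23}{9} = - \frac{23}{9}$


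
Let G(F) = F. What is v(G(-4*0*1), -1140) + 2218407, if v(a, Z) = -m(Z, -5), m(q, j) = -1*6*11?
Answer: 2218473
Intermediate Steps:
m(q, j) = -66 (m(q, j) = -6*11 = -66)
v(a, Z) = 66 (v(a, Z) = -1*(-66) = 66)
v(G(-4*0*1), -1140) + 2218407 = 66 + 2218407 = 2218473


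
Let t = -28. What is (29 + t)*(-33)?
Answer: -33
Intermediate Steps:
(29 + t)*(-33) = (29 - 28)*(-33) = 1*(-33) = -33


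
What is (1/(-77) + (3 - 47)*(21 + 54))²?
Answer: 64567318201/5929 ≈ 1.0890e+7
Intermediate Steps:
(1/(-77) + (3 - 47)*(21 + 54))² = (-1/77 - 44*75)² = (-1/77 - 3300)² = (-254101/77)² = 64567318201/5929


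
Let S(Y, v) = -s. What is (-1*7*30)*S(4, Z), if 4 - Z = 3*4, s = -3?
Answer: -630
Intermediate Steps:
Z = -8 (Z = 4 - 3*4 = 4 - 1*12 = 4 - 12 = -8)
S(Y, v) = 3 (S(Y, v) = -1*(-3) = 3)
(-1*7*30)*S(4, Z) = (-1*7*30)*3 = -7*30*3 = -210*3 = -630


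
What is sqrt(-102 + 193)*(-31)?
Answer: -31*sqrt(91) ≈ -295.72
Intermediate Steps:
sqrt(-102 + 193)*(-31) = sqrt(91)*(-31) = -31*sqrt(91)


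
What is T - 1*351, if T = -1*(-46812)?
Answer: 46461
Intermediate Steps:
T = 46812
T - 1*351 = 46812 - 1*351 = 46812 - 351 = 46461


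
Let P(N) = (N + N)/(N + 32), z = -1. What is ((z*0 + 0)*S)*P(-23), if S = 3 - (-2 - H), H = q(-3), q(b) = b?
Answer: 0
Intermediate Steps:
H = -3
P(N) = 2*N/(32 + N) (P(N) = (2*N)/(32 + N) = 2*N/(32 + N))
S = 2 (S = 3 - (-2 - 1*(-3)) = 3 - (-2 + 3) = 3 - 1*1 = 3 - 1 = 2)
((z*0 + 0)*S)*P(-23) = ((-1*0 + 0)*2)*(2*(-23)/(32 - 23)) = ((0 + 0)*2)*(2*(-23)/9) = (0*2)*(2*(-23)*(⅑)) = 0*(-46/9) = 0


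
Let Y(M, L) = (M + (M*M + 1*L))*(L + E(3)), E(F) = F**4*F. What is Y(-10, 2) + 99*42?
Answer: 26698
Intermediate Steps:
E(F) = F**5
Y(M, L) = (243 + L)*(L + M + M**2) (Y(M, L) = (M + (M*M + 1*L))*(L + 3**5) = (M + (M**2 + L))*(L + 243) = (M + (L + M**2))*(243 + L) = (L + M + M**2)*(243 + L) = (243 + L)*(L + M + M**2))
Y(-10, 2) + 99*42 = (2**2 + 243*2 + 243*(-10) + 243*(-10)**2 + 2*(-10) + 2*(-10)**2) + 99*42 = (4 + 486 - 2430 + 243*100 - 20 + 2*100) + 4158 = (4 + 486 - 2430 + 24300 - 20 + 200) + 4158 = 22540 + 4158 = 26698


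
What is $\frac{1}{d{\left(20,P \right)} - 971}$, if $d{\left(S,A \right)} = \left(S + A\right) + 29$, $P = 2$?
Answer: $- \frac{1}{920} \approx -0.001087$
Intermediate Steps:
$d{\left(S,A \right)} = 29 + A + S$ ($d{\left(S,A \right)} = \left(A + S\right) + 29 = 29 + A + S$)
$\frac{1}{d{\left(20,P \right)} - 971} = \frac{1}{\left(29 + 2 + 20\right) - 971} = \frac{1}{51 - 971} = \frac{1}{-920} = - \frac{1}{920}$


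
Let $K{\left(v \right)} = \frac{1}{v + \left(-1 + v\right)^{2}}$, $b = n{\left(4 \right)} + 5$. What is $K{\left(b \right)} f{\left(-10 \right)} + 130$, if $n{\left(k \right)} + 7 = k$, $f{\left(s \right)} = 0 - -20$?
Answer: $\frac{410}{3} \approx 136.67$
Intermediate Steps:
$f{\left(s \right)} = 20$ ($f{\left(s \right)} = 0 + 20 = 20$)
$n{\left(k \right)} = -7 + k$
$b = 2$ ($b = \left(-7 + 4\right) + 5 = -3 + 5 = 2$)
$K{\left(b \right)} f{\left(-10 \right)} + 130 = \frac{1}{2 + \left(-1 + 2\right)^{2}} \cdot 20 + 130 = \frac{1}{2 + 1^{2}} \cdot 20 + 130 = \frac{1}{2 + 1} \cdot 20 + 130 = \frac{1}{3} \cdot 20 + 130 = \frac{20}{3} + 130 = \frac{410}{3}$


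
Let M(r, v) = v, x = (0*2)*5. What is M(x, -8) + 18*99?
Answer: 1774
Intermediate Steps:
x = 0 (x = 0*5 = 0)
M(x, -8) + 18*99 = -8 + 18*99 = -8 + 1782 = 1774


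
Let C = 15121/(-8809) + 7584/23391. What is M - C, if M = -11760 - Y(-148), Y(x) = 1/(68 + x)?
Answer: -2809129330949/238900080 ≈ -11759.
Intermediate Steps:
M = -940799/80 (M = -11760 - 1/(68 - 148) = -11760 - 1/(-80) = -11760 - 1*(-1/80) = -11760 + 1/80 = -940799/80 ≈ -11760.)
C = -4157795/2986251 (C = 15121*(-1/8809) + 7584*(1/23391) = -15121/8809 + 2528/7797 = -4157795/2986251 ≈ -1.3923)
M - C = -940799/80 - 1*(-4157795/2986251) = -940799/80 + 4157795/2986251 = -2809129330949/238900080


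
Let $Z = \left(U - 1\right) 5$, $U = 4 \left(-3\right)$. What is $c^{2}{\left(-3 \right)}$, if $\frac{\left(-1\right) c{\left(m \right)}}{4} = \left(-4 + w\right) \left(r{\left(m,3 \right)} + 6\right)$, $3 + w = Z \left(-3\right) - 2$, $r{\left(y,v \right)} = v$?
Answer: $44836416$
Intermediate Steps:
$U = -12$
$Z = -65$ ($Z = \left(-12 - 1\right) 5 = \left(-13\right) 5 = -65$)
$w = 190$ ($w = -3 - -193 = -3 + \left(195 - 2\right) = -3 + 193 = 190$)
$c{\left(m \right)} = -6696$ ($c{\left(m \right)} = - 4 \left(-4 + 190\right) \left(3 + 6\right) = - 4 \cdot 186 \cdot 9 = \left(-4\right) 1674 = -6696$)
$c^{2}{\left(-3 \right)} = \left(-6696\right)^{2} = 44836416$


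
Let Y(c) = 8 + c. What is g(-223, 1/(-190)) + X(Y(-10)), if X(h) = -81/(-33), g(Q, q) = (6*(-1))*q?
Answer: 2598/1045 ≈ 2.4861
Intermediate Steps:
g(Q, q) = -6*q
X(h) = 27/11 (X(h) = -81*(-1/33) = 27/11)
g(-223, 1/(-190)) + X(Y(-10)) = -6/(-190) + 27/11 = -6*(-1/190) + 27/11 = 3/95 + 27/11 = 2598/1045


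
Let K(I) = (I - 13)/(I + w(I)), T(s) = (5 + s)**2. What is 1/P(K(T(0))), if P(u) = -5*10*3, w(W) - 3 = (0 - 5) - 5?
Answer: -1/150 ≈ -0.0066667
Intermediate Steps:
w(W) = -7 (w(W) = 3 + ((0 - 5) - 5) = 3 + (-5 - 5) = 3 - 10 = -7)
K(I) = (-13 + I)/(-7 + I) (K(I) = (I - 13)/(I - 7) = (-13 + I)/(-7 + I))
P(u) = -150 (P(u) = -50*3 = -150)
1/P(K(T(0))) = 1/(-150) = -1/150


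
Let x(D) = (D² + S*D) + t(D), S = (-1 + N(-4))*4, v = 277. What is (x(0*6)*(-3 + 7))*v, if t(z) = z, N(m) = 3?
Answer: 0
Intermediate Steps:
S = 8 (S = (-1 + 3)*4 = 2*4 = 8)
x(D) = D² + 9*D (x(D) = (D² + 8*D) + D = D² + 9*D)
(x(0*6)*(-3 + 7))*v = (((0*6)*(9 + 0*6))*(-3 + 7))*277 = ((0*(9 + 0))*4)*277 = ((0*9)*4)*277 = (0*4)*277 = 0*277 = 0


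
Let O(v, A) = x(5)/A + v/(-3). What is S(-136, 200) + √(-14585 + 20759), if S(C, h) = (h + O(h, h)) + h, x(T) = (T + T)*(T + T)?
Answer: 2003/6 + 21*√14 ≈ 412.41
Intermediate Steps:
x(T) = 4*T² (x(T) = (2*T)*(2*T) = 4*T²)
O(v, A) = 100/A - v/3 (O(v, A) = (4*5²)/A + v/(-3) = (4*25)/A + v*(-⅓) = 100/A - v/3)
S(C, h) = 100/h + 5*h/3 (S(C, h) = (h + (100/h - h/3)) + h = (100/h + 2*h/3) + h = 100/h + 5*h/3)
S(-136, 200) + √(-14585 + 20759) = (100/200 + (5/3)*200) + √(-14585 + 20759) = (100*(1/200) + 1000/3) + √6174 = (½ + 1000/3) + 21*√14 = 2003/6 + 21*√14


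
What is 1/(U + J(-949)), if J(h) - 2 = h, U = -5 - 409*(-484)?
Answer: 1/197004 ≈ 5.0760e-6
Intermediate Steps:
U = 197951 (U = -5 + 197956 = 197951)
J(h) = 2 + h
1/(U + J(-949)) = 1/(197951 + (2 - 949)) = 1/(197951 - 947) = 1/197004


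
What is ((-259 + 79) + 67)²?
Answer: 12769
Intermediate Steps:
((-259 + 79) + 67)² = (-180 + 67)² = (-113)² = 12769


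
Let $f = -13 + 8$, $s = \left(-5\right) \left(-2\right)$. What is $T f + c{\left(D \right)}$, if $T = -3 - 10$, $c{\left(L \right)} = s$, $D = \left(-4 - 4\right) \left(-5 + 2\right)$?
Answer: $75$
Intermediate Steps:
$D = 24$ ($D = \left(-8\right) \left(-3\right) = 24$)
$s = 10$
$c{\left(L \right)} = 10$
$f = -5$
$T = -13$ ($T = -3 - 10 = -13$)
$T f + c{\left(D \right)} = \left(-13\right) \left(-5\right) + 10 = 65 + 10 = 75$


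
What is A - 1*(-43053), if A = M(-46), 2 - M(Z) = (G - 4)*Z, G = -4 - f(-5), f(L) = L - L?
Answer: 42687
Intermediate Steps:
f(L) = 0
G = -4 (G = -4 - 1*0 = -4 + 0 = -4)
M(Z) = 2 + 8*Z (M(Z) = 2 - (-4 - 4)*Z = 2 - (-8)*Z = 2 + 8*Z)
A = -366 (A = 2 + 8*(-46) = 2 - 368 = -366)
A - 1*(-43053) = -366 - 1*(-43053) = -366 + 43053 = 42687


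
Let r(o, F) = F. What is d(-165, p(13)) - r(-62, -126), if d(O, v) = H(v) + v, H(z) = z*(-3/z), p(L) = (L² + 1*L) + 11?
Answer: 316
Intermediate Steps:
p(L) = 11 + L + L² (p(L) = (L² + L) + 11 = (L + L²) + 11 = 11 + L + L²)
H(z) = -3
d(O, v) = -3 + v
d(-165, p(13)) - r(-62, -126) = (-3 + (11 + 13 + 13²)) - 1*(-126) = (-3 + (11 + 13 + 169)) + 126 = (-3 + 193) + 126 = 190 + 126 = 316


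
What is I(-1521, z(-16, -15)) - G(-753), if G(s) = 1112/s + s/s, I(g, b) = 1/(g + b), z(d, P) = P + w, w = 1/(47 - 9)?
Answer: 20925139/43950351 ≈ 0.47611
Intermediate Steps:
w = 1/38 ≈ 0.026316
z(d, P) = 1/38 + P (z(d, P) = P + 1/38 = 1/38 + P)
I(g, b) = 1/(b + g)
G(s) = 1 + 1112/s (G(s) = 1112/s + 1 = 1 + 1112/s)
I(-1521, z(-16, -15)) - G(-753) = 1/((1/38 - 15) - 1521) - (1112 - 753)/(-753) = 1/(-569/38 - 1521) - (-1)*359/753 = 1/(-58367/38) - 1*(-359/753) = -38/58367 + 359/753 = 20925139/43950351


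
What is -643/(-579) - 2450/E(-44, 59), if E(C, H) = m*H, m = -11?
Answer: 1835857/375771 ≈ 4.8856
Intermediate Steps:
E(C, H) = -11*H
-643/(-579) - 2450/E(-44, 59) = -643/(-579) - 2450/((-11*59)) = -643*(-1/579) - 2450/(-649) = 643/579 - 2450*(-1/649) = 643/579 + 2450/649 = 1835857/375771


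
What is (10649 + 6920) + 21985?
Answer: 39554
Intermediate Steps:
(10649 + 6920) + 21985 = 17569 + 21985 = 39554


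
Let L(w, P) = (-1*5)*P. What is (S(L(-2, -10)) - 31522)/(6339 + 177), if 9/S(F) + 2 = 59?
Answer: -598915/123804 ≈ -4.8376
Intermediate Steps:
L(w, P) = -5*P
S(F) = 3/19 (S(F) = 9/(-2 + 59) = 9/57 = 9*(1/57) = 3/19)
(S(L(-2, -10)) - 31522)/(6339 + 177) = (3/19 - 31522)/(6339 + 177) = -598915/19/6516 = -598915/19*1/6516 = -598915/123804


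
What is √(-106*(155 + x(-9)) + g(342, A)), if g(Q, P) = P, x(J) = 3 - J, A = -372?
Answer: I*√18074 ≈ 134.44*I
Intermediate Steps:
√(-106*(155 + x(-9)) + g(342, A)) = √(-106*(155 + (3 - 1*(-9))) - 372) = √(-106*(155 + (3 + 9)) - 372) = √(-106*(155 + 12) - 372) = √(-106*167 - 372) = √(-17702 - 372) = √(-18074) = I*√18074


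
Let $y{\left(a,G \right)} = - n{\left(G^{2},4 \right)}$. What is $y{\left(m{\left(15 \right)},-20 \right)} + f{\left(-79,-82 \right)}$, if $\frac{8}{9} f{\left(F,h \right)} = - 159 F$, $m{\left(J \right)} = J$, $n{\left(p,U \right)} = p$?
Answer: $\frac{109849}{8} \approx 13731.0$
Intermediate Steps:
$y{\left(a,G \right)} = - G^{2}$
$f{\left(F,h \right)} = - \frac{1431 F}{8}$ ($f{\left(F,h \right)} = \frac{9 \left(- 159 F\right)}{8} = - \frac{1431 F}{8}$)
$y{\left(m{\left(15 \right)},-20 \right)} + f{\left(-79,-82 \right)} = - \left(-20\right)^{2} - - \frac{113049}{8} = \left(-1\right) 400 + \frac{113049}{8} = -400 + \frac{113049}{8} = \frac{109849}{8}$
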